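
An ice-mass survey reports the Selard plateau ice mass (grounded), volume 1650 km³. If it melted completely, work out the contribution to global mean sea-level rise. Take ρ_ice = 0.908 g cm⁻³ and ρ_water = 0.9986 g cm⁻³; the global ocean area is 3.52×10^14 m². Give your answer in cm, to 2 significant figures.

≈ 0.43 cm

Selard: 1650 km³ × (908/998.6) = 1500 km³ of water.
Spread over 3.52×10^14 m² of ocean, Δh = 1.500×10^12 / 3.52×10^14 = 4.26×10^-3 m = 0.43 cm.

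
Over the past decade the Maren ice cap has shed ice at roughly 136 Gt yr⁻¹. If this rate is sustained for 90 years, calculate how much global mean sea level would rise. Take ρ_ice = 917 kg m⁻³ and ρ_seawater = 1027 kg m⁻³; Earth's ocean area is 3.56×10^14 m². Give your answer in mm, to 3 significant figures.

Total mass lost = 136 Gt/yr × 90 yr = 1.224×10^4 Gt = 1.224×10^16 kg.
ρ_w = 1027 kg m⁻³, so water volume = 1.224×10^16 / 1027 = 1.192×10^13 m³.
Δh = 1.192×10^13 / 3.56×10^14 = 0.0335 m = 33.5 mm.

≈ 33.5 mm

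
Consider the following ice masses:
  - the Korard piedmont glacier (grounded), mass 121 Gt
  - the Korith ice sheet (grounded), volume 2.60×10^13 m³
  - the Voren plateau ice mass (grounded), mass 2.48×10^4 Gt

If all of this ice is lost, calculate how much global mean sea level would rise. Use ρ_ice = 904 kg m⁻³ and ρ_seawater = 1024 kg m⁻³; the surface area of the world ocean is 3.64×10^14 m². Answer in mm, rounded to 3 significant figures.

≈ 130 mm

Korard: 121 Gt = 1.210×10^14 kg; dividing by ρ_w = 1024 kg m⁻³ gives 1.182×10^11 m³ of water.
Korith: 2.60×10^13 m³ × (904/1024) = 2.295×10^13 m³ of water.
Voren: 2.48×10^4 Gt = 2.480×10^16 kg; dividing by ρ_w = 1024 kg m⁻³ gives 2.422×10^13 m³ of water.
Total added water ≈ 4.729×10^13 m³ over 3.64×10^14 m² → Δh = 0.130 m = 130 mm.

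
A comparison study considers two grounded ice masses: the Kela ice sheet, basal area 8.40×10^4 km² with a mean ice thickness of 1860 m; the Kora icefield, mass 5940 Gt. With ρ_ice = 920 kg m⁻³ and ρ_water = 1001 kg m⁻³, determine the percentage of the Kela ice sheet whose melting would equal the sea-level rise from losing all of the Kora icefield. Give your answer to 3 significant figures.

Equal sea-level rise means equal mass of meltwater, i.e. equal mass of ice lost.
Ice mass of Kora: 5.940×10^15 kg; ice mass of Kela: 1.437×10^17 kg.
Fraction required = 5.940×10^15 / 1.437×10^17 = 0.0413 → 4.13 %.

≈ 4.13 %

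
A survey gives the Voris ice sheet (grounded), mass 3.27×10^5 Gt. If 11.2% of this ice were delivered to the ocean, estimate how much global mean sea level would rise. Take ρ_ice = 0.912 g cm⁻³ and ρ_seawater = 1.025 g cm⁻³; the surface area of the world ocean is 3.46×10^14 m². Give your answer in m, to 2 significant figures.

≈ 0.10 m

Voris: 0.112 × 3.27×10^5 Gt = 3.662×10^16 kg; dividing by ρ_w = 1.025 g cm⁻³ = 1025 kg m⁻³ gives 3.573×10^13 m³ of water.
Spread over 3.46×10^14 m² of ocean, Δh = 3.573×10^13 / 3.46×10^14 = 0.103 m.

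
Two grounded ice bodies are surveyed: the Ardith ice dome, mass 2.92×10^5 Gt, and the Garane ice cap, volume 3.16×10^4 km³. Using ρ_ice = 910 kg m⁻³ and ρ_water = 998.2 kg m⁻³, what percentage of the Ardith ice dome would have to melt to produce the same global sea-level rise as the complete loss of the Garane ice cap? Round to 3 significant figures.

≈ 9.85 %

Equal sea-level rise means equal mass of meltwater, i.e. equal mass of ice lost.
Ice mass of Garane: 2.876×10^16 kg; ice mass of Ardith: 2.920×10^17 kg.
Fraction required = 2.876×10^16 / 2.920×10^17 = 0.0985 → 9.85 %.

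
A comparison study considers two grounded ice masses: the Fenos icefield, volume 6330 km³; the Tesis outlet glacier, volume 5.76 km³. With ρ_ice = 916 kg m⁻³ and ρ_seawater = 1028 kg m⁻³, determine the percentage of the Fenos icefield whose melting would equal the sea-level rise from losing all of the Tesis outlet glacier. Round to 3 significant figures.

≈ 0.0910 %

Equal sea-level rise means equal mass of meltwater, i.e. equal mass of ice lost.
Ice mass of Tesis: 5.276×10^12 kg; ice mass of Fenos: 5.798×10^15 kg.
Fraction required = 5.276×10^12 / 5.798×10^15 = 9.10×10^-4 → 0.0910 %.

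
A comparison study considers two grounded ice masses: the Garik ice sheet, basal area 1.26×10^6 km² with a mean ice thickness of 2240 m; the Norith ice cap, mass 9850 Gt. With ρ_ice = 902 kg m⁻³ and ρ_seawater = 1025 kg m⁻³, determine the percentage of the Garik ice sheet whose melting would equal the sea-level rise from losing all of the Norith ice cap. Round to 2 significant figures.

≈ 0.39 %

Equal sea-level rise means equal mass of meltwater, i.e. equal mass of ice lost.
Ice mass of Norith: 9.850×10^15 kg; ice mass of Garik: 2.546×10^18 kg.
Fraction required = 9.850×10^15 / 2.546×10^18 = 3.87×10^-3 → 0.39 %.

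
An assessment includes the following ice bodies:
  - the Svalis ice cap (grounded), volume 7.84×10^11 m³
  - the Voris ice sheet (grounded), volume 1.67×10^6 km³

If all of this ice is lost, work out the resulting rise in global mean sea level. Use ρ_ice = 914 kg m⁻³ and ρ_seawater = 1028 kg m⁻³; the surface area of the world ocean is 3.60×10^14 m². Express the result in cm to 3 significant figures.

Svalis: 7.84×10^11 m³ × (914/1028) = 6.971×10^11 m³ of water.
Voris: 1.67×10^6 km³ × (914/1028) = 1.485×10^6 km³ of water.
Total added water ≈ 1.486×10^15 m³ over 3.60×10^14 m² → Δh = 4.13 m = 413 cm.

≈ 413 cm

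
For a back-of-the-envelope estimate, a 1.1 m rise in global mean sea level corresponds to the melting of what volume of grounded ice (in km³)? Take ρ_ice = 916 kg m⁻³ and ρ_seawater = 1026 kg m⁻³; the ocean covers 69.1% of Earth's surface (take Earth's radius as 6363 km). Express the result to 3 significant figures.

Required water volume = Δh × A = 1.1 m × 3.52×10^14 m² = 3.867×10^14 m³ = 3.867×10^5 km³.
Ice volume = water volume × ρ_w/ρ_ice = 3.867×10^5 × 1026/916 = 4.33×10^5 km³.

≈ 4.33×10^5 km³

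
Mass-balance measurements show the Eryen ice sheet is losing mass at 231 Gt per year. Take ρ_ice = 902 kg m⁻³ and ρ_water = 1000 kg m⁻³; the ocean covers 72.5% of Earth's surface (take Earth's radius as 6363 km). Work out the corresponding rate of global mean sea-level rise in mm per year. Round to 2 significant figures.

≈ 0.63 mm/yr

ρ_w = 1000 kg m⁻³. Annual water volume added = 231 Gt / ρ_w = 2.310×10^14 kg / 1000 kg m⁻³ = 2.310×10^11 m³.
Δh per year = 2.310×10^11 / 3.69×10^14 = 6.26×10^-4 m = 0.63 mm.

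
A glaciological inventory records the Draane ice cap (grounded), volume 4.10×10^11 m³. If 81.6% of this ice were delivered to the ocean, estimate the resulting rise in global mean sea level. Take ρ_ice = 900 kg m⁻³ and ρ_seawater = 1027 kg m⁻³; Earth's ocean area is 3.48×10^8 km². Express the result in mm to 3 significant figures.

Draane: 0.816 × 4.10×10^11 m³ × (900/1027) = 2.932×10^11 m³ of water.
Spread over 3.48×10^14 m² of ocean, Δh = 2.932×10^11 / 3.48×10^14 = 8.42×10^-4 m = 0.842 mm.

≈ 0.842 mm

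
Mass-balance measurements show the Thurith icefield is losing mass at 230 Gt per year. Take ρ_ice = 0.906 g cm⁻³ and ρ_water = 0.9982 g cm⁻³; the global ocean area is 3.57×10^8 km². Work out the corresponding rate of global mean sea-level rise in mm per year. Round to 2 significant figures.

≈ 0.65 mm/yr

ρ_w = 0.9982 g cm⁻³ = 998.2 kg m⁻³. Annual water volume added = 230 Gt / ρ_w = 2.300×10^14 kg / 998.2 kg m⁻³ = 2.304×10^11 m³.
Δh per year = 2.304×10^11 / 3.57×10^14 = 6.45×10^-4 m = 0.65 mm.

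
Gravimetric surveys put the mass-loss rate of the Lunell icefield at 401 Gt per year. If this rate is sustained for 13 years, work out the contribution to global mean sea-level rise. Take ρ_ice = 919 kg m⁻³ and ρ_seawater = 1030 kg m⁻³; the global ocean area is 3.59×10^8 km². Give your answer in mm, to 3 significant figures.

Total mass lost = 401 Gt/yr × 13 yr = 5213 Gt = 5.213×10^15 kg.
ρ_w = 1030 kg m⁻³, so water volume = 5.213×10^15 / 1030 = 5.061×10^12 m³.
Δh = 5.061×10^12 / 3.59×10^14 = 0.0141 m = 14.1 mm.

≈ 14.1 mm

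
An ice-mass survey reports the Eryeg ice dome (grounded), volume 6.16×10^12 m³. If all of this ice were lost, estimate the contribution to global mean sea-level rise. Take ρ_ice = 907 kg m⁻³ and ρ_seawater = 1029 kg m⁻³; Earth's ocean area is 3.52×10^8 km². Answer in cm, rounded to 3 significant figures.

Eryeg: 6.16×10^12 m³ × (907/1029) = 5.430×10^12 m³ of water.
Spread over 3.52×10^14 m² of ocean, Δh = 5.430×10^12 / 3.52×10^14 = 0.0154 m = 1.54 cm.

≈ 1.54 cm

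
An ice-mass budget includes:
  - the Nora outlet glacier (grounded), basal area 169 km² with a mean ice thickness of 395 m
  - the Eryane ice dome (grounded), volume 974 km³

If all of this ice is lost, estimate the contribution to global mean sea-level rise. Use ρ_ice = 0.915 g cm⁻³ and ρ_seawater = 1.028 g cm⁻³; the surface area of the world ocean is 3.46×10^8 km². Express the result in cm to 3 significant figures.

≈ 0.268 cm

Nora: ice volume = 169 km² × 395 m = 66.75 km³; 66.75 × (915/1028) = 59.42 km³ of water.
Eryane: 974 km³ × (915/1028) = 866.9 km³ of water.
Total added water ≈ 9.264×10^11 m³ over 3.46×10^14 m² → Δh = 2.68×10^-3 m = 0.268 cm.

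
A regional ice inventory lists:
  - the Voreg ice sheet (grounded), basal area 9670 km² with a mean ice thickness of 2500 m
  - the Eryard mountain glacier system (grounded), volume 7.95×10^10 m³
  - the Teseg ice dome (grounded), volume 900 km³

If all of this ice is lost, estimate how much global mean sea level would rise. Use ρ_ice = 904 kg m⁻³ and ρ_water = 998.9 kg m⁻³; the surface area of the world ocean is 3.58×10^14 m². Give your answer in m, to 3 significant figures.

Voreg: ice volume = 9670 km² × 2500 m = 2.418×10^4 km³; 2.418×10^4 × (904/998.9) = 2.188×10^4 km³ of water.
Eryard: 7.95×10^10 m³ × (904/998.9) = 7.195×10^10 m³ of water.
Teseg: 900 km³ × (904/998.9) = 814.5 km³ of water.
Total added water ≈ 2.276×10^13 m³ over 3.58×10^14 m² → Δh = 0.0636 m.

≈ 0.0636 m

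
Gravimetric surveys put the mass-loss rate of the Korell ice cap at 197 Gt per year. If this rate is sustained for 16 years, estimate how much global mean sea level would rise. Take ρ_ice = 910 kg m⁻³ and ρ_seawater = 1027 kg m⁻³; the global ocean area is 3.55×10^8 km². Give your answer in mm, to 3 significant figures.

Total mass lost = 197 Gt/yr × 16 yr = 3152 Gt = 3.152×10^15 kg.
ρ_w = 1027 kg m⁻³, so water volume = 3.152×10^15 / 1027 = 3.069×10^12 m³.
Δh = 3.069×10^12 / 3.55×10^14 = 8.65×10^-3 m = 8.65 mm.

≈ 8.65 mm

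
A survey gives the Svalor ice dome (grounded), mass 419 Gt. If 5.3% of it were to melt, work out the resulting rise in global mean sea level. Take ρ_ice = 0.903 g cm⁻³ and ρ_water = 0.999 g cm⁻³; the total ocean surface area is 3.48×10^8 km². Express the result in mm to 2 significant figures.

Svalor: 0.053 × 419 Gt = 2.221×10^13 kg; dividing by ρ_w = 0.999 g cm⁻³ = 999 kg m⁻³ gives 2.223×10^10 m³ of water.
Spread over 3.48×10^14 m² of ocean, Δh = 2.223×10^10 / 3.48×10^14 = 6.39×10^-5 m = 0.064 mm.

≈ 0.064 mm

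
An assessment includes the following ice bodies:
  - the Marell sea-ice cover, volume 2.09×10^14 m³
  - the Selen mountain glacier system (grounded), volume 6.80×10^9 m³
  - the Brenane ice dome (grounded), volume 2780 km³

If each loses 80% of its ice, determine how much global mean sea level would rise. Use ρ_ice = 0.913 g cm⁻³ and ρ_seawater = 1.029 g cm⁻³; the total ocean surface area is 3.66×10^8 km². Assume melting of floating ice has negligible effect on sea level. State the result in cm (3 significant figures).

The Marell sea-ice cover is floating and already displaces its own weight of water, so its melt adds essentially nothing to sea level.
Selen: 0.8 × 6.80×10^9 m³ × (913/1029) = 4.827×10^9 m³ of water.
Brenane: 0.8 × 2780 km³ × (913/1029) = 1973 km³ of water.
Total added water ≈ 1.978×10^12 m³ over 3.66×10^14 m² → Δh = 5.40×10^-3 m = 0.540 cm.

≈ 0.540 cm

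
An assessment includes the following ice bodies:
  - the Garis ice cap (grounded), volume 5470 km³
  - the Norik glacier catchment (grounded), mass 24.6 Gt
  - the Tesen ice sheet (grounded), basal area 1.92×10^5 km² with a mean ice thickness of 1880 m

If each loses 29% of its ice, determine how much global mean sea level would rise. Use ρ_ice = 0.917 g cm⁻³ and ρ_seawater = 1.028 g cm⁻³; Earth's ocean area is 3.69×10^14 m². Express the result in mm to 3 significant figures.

Garis: 0.29 × 5470 km³ × (917/1028) = 1415 km³ of water.
Norik: 0.29 × 24.6 Gt = 7.134×10^12 kg; dividing by ρ_w = 1.028 g cm⁻³ = 1028 kg m⁻³ gives 6.940×10^9 m³ of water.
Tesen: ice volume = 1.92×10^5 km² × 1880 m = 3.610×10^5 km³; 0.29 × 3.610×10^5 × (917/1028) = 9.338×10^4 km³ of water.
Total added water ≈ 9.480×10^13 m³ over 3.69×10^14 m² → Δh = 0.257 m = 257 mm.

≈ 257 mm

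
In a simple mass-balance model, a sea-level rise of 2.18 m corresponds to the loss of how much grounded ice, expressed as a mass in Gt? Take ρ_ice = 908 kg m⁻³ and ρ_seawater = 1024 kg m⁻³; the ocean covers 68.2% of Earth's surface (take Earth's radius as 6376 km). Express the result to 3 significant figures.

≈ 7.78×10^5 Gt

Required water volume = Δh × A = 2.18 m × 3.48×10^14 m² = 7.595×10^14 m³.
ρ_w = 1024 kg m⁻³, so the mass of water = 7.595×10^14 m³ × 1024 kg m⁻³ = 7.778×10^17 kg = 7.78×10^5 Gt (and the same mass of ice, by conservation).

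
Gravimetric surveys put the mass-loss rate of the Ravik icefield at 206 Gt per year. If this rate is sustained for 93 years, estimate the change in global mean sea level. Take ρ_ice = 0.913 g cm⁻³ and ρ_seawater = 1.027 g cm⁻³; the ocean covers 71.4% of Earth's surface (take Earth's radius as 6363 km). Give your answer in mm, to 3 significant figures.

Total mass lost = 206 Gt/yr × 93 yr = 1.916×10^4 Gt = 1.916×10^16 kg.
ρ_w = 1.027 g cm⁻³ = 1027 kg m⁻³, so water volume = 1.916×10^16 / 1027 = 1.865×10^13 m³.
Δh = 1.865×10^13 / 3.63×10^14 = 0.0514 m = 51.4 mm.

≈ 51.4 mm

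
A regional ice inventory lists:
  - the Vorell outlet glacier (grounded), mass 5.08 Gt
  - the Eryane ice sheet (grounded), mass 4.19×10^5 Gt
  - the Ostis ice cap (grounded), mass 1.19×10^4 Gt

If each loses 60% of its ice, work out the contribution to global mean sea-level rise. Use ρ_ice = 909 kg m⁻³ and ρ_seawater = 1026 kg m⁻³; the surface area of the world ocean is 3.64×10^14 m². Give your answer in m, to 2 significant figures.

Vorell: 0.6 × 5.08 Gt = 3.048×10^12 kg; dividing by ρ_w = 1026 kg m⁻³ gives 2.971×10^9 m³ of water.
Eryane: 0.6 × 4.19×10^5 Gt = 2.514×10^17 kg; dividing by ρ_w = 1026 kg m⁻³ gives 2.450×10^14 m³ of water.
Ostis: 0.6 × 1.19×10^4 Gt = 7.140×10^15 kg; dividing by ρ_w = 1026 kg m⁻³ gives 6.959×10^12 m³ of water.
Total added water ≈ 2.520×10^14 m³ over 3.64×10^14 m² → Δh = 0.692 m.

≈ 0.69 m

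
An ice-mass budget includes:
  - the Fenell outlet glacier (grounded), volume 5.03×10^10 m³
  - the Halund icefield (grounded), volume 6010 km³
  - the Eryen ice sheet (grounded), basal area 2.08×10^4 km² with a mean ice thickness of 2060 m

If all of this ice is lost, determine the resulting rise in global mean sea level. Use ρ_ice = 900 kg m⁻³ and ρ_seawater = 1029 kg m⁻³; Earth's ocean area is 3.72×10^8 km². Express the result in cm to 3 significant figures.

Fenell: 5.03×10^10 m³ × (900/1029) = 4.399×10^10 m³ of water.
Halund: 6010 km³ × (900/1029) = 5257 km³ of water.
Eryen: ice volume = 2.08×10^4 km² × 2060 m = 4.285×10^4 km³; 4.285×10^4 × (900/1029) = 3.748×10^4 km³ of water.
Total added water ≈ 4.278×10^13 m³ over 3.72×10^14 m² → Δh = 0.115 m = 11.5 cm.

≈ 11.5 cm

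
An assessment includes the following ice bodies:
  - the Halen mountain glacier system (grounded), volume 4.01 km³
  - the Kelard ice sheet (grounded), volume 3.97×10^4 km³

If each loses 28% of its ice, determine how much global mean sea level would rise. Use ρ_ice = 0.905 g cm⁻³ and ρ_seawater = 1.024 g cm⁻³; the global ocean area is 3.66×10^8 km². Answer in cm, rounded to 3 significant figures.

Halen: 0.28 × 4.01 km³ × (905/1024) = 0.9923 km³ of water.
Kelard: 0.28 × 3.97×10^4 km³ × (905/1024) = 9824 km³ of water.
Total added water ≈ 9.825×10^12 m³ over 3.66×10^14 m² → Δh = 0.0268 m = 2.68 cm.

≈ 2.68 cm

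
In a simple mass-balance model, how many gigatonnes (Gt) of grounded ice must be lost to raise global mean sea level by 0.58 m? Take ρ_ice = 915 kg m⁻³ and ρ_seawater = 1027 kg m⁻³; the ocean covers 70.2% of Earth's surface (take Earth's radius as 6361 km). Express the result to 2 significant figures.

≈ 2.1×10^5 Gt

Required water volume = Δh × A = 0.58 m × 3.57×10^14 m² = 2.070×10^14 m³.
ρ_w = 1027 kg m⁻³, so the mass of water = 2.070×10^14 m³ × 1027 kg m⁻³ = 2.126×10^17 kg = 2.1×10^5 Gt (and the same mass of ice, by conservation).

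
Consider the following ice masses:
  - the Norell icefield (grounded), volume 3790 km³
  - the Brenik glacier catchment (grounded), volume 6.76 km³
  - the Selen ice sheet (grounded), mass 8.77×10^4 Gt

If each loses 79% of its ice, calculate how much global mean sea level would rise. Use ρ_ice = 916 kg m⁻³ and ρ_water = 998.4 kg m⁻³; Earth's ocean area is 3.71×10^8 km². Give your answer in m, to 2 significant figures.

Norell: 0.79 × 3790 km³ × (916/998.4) = 2747 km³ of water.
Brenik: 0.79 × 6.76 km³ × (916/998.4) = 4.900 km³ of water.
Selen: 0.79 × 8.77×10^4 Gt = 6.928×10^16 kg; dividing by ρ_w = 998.4 kg m⁻³ gives 6.939×10^13 m³ of water.
Total added water ≈ 7.215×10^13 m³ over 3.71×10^14 m² → Δh = 0.194 m.

≈ 0.19 m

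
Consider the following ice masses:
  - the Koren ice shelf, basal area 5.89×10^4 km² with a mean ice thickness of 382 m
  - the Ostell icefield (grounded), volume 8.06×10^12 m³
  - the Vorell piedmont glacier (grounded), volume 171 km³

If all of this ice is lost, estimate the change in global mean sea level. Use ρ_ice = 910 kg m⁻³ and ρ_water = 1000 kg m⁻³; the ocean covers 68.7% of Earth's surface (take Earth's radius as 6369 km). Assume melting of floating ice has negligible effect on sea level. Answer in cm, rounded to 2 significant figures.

≈ 2.1 cm

The Koren ice shelf is floating and already displaces its own weight of water, so its melt adds essentially nothing to sea level.
Ostell: 8.06×10^12 m³ × (910/1000) = 7.335×10^12 m³ of water.
Vorell: 171 km³ × (910/1000) = 155.6 km³ of water.
Total added water ≈ 7.490×10^12 m³ over 3.50×10^14 m² → Δh = 0.0214 m = 2.1 cm.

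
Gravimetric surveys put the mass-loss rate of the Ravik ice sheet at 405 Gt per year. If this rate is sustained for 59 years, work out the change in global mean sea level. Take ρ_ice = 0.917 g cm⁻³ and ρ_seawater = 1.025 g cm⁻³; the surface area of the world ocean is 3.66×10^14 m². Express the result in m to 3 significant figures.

≈ 0.0637 m

Total mass lost = 405 Gt/yr × 59 yr = 2.390×10^4 Gt = 2.390×10^16 kg.
ρ_w = 1.025 g cm⁻³ = 1025 kg m⁻³, so water volume = 2.390×10^16 / 1025 = 2.331×10^13 m³.
Δh = 2.331×10^13 / 3.66×10^14 = 0.0637 m.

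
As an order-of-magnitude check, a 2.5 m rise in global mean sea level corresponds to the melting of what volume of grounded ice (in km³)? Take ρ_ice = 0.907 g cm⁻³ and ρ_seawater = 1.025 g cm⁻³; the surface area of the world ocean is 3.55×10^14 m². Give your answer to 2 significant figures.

≈ 1.0×10^6 km³

Required water volume = Δh × A = 2.5 m × 3.55×10^14 m² = 8.875×10^14 m³ = 8.875×10^5 km³.
Ice volume = water volume × ρ_w/ρ_ice = 8.875×10^5 × 1025/907 = 1.0×10^6 km³.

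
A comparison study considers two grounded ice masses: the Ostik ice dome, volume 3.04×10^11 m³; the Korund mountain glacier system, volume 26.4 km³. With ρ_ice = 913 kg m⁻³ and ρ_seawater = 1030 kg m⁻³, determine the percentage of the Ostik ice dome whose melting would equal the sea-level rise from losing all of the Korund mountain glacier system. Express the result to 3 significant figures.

Equal sea-level rise means equal mass of meltwater, i.e. equal mass of ice lost.
Ice mass of Korund: 2.410×10^13 kg; ice mass of Ostik: 2.776×10^14 kg.
Fraction required = 2.410×10^13 / 2.776×10^14 = 0.0868 → 8.68 %.

≈ 8.68 %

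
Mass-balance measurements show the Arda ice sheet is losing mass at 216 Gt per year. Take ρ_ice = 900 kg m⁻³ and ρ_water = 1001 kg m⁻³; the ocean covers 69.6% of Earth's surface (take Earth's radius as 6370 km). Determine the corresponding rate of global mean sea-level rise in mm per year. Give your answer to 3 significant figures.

ρ_w = 1001 kg m⁻³. Annual water volume added = 216 Gt / ρ_w = 2.160×10^14 kg / 1001 kg m⁻³ = 2.158×10^11 m³.
Δh per year = 2.158×10^11 / 3.55×10^14 = 6.08×10^-4 m = 0.608 mm.

≈ 0.608 mm/yr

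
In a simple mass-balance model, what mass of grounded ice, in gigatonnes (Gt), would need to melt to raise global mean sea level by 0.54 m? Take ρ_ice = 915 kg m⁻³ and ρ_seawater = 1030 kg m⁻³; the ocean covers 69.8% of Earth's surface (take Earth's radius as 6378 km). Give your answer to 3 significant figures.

≈ 1.98×10^5 Gt

Required water volume = Δh × A = 0.54 m × 3.57×10^14 m² = 1.927×10^14 m³.
ρ_w = 1030 kg m⁻³, so the mass of water = 1.927×10^14 m³ × 1030 kg m⁻³ = 1.985×10^17 kg = 1.98×10^5 Gt (and the same mass of ice, by conservation).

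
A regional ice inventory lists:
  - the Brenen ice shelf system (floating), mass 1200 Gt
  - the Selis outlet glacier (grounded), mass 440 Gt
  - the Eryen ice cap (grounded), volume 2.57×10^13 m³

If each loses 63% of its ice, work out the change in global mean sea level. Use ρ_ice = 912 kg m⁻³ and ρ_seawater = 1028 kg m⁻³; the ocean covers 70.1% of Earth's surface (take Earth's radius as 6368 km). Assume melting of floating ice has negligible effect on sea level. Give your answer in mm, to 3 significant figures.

≈ 41.0 mm

The Brenen ice shelf system is floating and already displaces its own weight of water, so its melt adds essentially nothing to sea level.
Selis: 0.63 × 440 Gt = 2.772×10^14 kg; dividing by ρ_w = 1028 kg m⁻³ gives 2.696×10^11 m³ of water.
Eryen: 0.63 × 2.57×10^13 m³ × (912/1028) = 1.436×10^13 m³ of water.
Total added water ≈ 1.463×10^13 m³ over 3.57×10^14 m² → Δh = 0.0410 m = 41.0 mm.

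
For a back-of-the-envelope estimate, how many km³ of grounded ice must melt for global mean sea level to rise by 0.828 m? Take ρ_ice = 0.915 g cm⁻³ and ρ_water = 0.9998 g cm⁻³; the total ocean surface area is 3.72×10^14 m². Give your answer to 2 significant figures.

Required water volume = Δh × A = 0.828 m × 3.72×10^14 m² = 3.080×10^14 m³ = 3.080×10^5 km³.
Ice volume = water volume × ρ_w/ρ_ice = 3.080×10^5 × 999.8/915 = 3.4×10^5 km³.

≈ 3.4×10^5 km³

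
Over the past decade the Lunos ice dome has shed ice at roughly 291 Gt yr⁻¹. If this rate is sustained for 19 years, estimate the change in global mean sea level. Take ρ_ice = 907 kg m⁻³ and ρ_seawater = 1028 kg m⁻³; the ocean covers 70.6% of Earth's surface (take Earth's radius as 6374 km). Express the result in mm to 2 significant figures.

≈ 15 mm

Total mass lost = 291 Gt/yr × 19 yr = 5529 Gt = 5.529×10^15 kg.
ρ_w = 1028 kg m⁻³, so water volume = 5.529×10^15 / 1028 = 5.378×10^12 m³.
Δh = 5.378×10^12 / 3.60×10^14 = 0.0149 m = 15 mm.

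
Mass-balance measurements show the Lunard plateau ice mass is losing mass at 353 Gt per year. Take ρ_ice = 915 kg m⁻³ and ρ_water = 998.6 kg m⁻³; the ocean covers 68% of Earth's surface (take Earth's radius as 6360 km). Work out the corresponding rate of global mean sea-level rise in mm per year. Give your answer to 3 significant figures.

ρ_w = 998.6 kg m⁻³. Annual water volume added = 353 Gt / ρ_w = 3.530×10^14 kg / 998.6 kg m⁻³ = 3.535×10^11 m³.
Δh per year = 3.535×10^11 / 3.46×10^14 = 1.02×10^-3 m = 1.02 mm.

≈ 1.02 mm/yr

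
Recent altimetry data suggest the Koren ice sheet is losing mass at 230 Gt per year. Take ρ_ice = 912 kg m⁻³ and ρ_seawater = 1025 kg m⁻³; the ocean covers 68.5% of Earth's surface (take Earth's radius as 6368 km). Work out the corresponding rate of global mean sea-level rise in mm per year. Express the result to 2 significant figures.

ρ_w = 1025 kg m⁻³. Annual water volume added = 230 Gt / ρ_w = 2.300×10^14 kg / 1025 kg m⁻³ = 2.244×10^11 m³.
Δh per year = 2.244×10^11 / 3.49×10^14 = 6.43×10^-4 m = 0.64 mm.

≈ 0.64 mm/yr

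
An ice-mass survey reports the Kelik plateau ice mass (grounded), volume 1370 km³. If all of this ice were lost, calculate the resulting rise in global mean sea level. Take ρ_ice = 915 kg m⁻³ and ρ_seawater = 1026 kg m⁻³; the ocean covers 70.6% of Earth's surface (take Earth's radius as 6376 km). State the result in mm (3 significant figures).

Kelik: 1370 km³ × (915/1026) = 1222 km³ of water.
Spread over 3.61×10^14 m² of ocean, Δh = 1.222×10^12 / 3.61×10^14 = 3.39×10^-3 m = 3.39 mm.

≈ 3.39 mm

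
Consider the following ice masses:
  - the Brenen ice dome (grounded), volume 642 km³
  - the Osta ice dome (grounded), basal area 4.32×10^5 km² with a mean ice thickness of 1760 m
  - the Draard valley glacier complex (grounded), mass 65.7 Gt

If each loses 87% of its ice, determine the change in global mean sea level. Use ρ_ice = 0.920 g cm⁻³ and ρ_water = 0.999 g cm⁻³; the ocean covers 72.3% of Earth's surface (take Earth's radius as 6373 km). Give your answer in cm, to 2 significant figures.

Brenen: 0.87 × 642 km³ × (920/999) = 514.4 km³ of water.
Osta: ice volume = 4.32×10^5 km² × 1760 m = 7.603×10^5 km³; 0.87 × 7.603×10^5 × (920/999) = 6.092×10^5 km³ of water.
Draard: 0.87 × 65.7 Gt = 5.716×10^13 kg; dividing by ρ_w = 0.999 g cm⁻³ = 999 kg m⁻³ gives 5.722×10^10 m³ of water.
Total added water ≈ 6.097×10^14 m³ over 3.69×10^14 m² → Δh = 1.65 m = 170 cm.

≈ 170 cm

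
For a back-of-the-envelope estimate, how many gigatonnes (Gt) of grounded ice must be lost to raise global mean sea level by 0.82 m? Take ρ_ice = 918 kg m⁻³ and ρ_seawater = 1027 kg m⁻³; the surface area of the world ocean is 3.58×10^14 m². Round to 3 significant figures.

Required water volume = Δh × A = 0.82 m × 3.58×10^14 m² = 2.936×10^14 m³.
ρ_w = 1027 kg m⁻³, so the mass of water = 2.936×10^14 m³ × 1027 kg m⁻³ = 3.015×10^17 kg = 3.01×10^5 Gt (and the same mass of ice, by conservation).

≈ 3.01×10^5 Gt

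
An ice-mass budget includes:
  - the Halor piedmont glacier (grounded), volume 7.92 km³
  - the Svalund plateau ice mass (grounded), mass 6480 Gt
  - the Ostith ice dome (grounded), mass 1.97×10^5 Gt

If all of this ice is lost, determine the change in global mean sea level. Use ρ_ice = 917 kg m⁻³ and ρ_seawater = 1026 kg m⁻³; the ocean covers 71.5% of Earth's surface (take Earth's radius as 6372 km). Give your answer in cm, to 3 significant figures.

≈ 54.4 cm

Halor: 7.92 km³ × (917/1026) = 7.079 km³ of water.
Svalund: 6480 Gt = 6.480×10^15 kg; dividing by ρ_w = 1026 kg m⁻³ gives 6.316×10^12 m³ of water.
Ostith: 1.97×10^5 Gt = 1.970×10^17 kg; dividing by ρ_w = 1026 kg m⁻³ gives 1.920×10^14 m³ of water.
Total added water ≈ 1.983×10^14 m³ over 3.65×10^14 m² → Δh = 0.544 m = 54.4 cm.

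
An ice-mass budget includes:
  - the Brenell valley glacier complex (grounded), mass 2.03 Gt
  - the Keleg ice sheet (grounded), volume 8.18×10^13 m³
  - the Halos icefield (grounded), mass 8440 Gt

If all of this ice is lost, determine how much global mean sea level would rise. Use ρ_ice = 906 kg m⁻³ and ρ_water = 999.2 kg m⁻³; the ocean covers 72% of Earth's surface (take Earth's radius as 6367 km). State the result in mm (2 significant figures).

≈ 230 mm

Brenell: 2.03 Gt = 2.030×10^12 kg; dividing by ρ_w = 999.2 kg m⁻³ gives 2.032×10^9 m³ of water.
Keleg: 8.18×10^13 m³ × (906/999.2) = 7.417×10^13 m³ of water.
Halos: 8440 Gt = 8.440×10^15 kg; dividing by ρ_w = 999.2 kg m⁻³ gives 8.447×10^12 m³ of water.
Total added water ≈ 8.262×10^13 m³ over 3.67×10^14 m² → Δh = 0.225 m = 230 mm.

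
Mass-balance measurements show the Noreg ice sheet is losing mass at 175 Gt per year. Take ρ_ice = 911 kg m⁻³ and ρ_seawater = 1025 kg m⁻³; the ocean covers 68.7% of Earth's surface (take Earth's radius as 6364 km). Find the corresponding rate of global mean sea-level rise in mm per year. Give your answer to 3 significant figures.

ρ_w = 1025 kg m⁻³. Annual water volume added = 175 Gt / ρ_w = 1.750×10^14 kg / 1025 kg m⁻³ = 1.707×10^11 m³.
Δh per year = 1.707×10^11 / 3.50×10^14 = 4.88×10^-4 m = 0.488 mm.

≈ 0.488 mm/yr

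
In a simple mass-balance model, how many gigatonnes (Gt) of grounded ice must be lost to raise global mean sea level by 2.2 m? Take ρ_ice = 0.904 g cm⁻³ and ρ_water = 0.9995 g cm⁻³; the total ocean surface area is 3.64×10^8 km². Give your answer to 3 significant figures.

Required water volume = Δh × A = 2.2 m × 3.64×10^14 m² = 8.008×10^14 m³.
ρ_w = 0.9995 g cm⁻³ = 999.5 kg m⁻³, so the mass of water = 8.008×10^14 m³ × 999.5 kg m⁻³ = 8.004×10^17 kg = 8.00×10^5 Gt (and the same mass of ice, by conservation).

≈ 8.00×10^5 Gt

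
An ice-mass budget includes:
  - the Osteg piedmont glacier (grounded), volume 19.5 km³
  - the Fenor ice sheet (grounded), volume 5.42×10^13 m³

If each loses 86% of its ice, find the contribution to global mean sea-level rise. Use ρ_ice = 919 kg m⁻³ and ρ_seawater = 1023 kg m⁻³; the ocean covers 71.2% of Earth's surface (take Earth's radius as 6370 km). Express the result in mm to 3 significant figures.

Osteg: 0.86 × 19.5 km³ × (919/1023) = 15.07 km³ of water.
Fenor: 0.86 × 5.42×10^13 m³ × (919/1023) = 4.187×10^13 m³ of water.
Total added water ≈ 4.189×10^13 m³ over 3.63×10^14 m² → Δh = 0.115 m = 115 mm.

≈ 115 mm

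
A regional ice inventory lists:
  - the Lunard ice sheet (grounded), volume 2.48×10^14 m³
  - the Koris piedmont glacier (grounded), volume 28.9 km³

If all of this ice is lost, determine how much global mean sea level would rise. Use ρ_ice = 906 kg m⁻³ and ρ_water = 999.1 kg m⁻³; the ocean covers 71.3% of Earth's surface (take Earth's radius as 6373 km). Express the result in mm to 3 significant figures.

≈ 618 mm

Lunard: 2.48×10^14 m³ × (906/999.1) = 2.249×10^14 m³ of water.
Koris: 28.9 km³ × (906/999.1) = 26.21 km³ of water.
Total added water ≈ 2.249×10^14 m³ over 3.64×10^14 m² → Δh = 0.618 m = 618 mm.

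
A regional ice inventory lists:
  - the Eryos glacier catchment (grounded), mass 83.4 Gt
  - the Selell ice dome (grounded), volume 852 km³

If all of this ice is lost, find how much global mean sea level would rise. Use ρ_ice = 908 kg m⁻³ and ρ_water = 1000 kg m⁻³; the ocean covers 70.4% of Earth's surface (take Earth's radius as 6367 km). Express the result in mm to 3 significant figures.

≈ 2.39 mm

Eryos: 83.4 Gt = 8.340×10^13 kg; dividing by ρ_w = 1000 kg m⁻³ gives 8.340×10^10 m³ of water.
Selell: 852 km³ × (908/1000) = 773.6 km³ of water.
Total added water ≈ 8.570×10^11 m³ over 3.59×10^14 m² → Δh = 2.39×10^-3 m = 2.39 mm.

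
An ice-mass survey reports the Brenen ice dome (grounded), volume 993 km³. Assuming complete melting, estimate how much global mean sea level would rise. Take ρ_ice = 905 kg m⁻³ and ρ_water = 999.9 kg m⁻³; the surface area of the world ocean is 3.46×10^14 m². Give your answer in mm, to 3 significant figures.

Brenen: 993 km³ × (905/999.9) = 898.8 km³ of water.
Spread over 3.46×10^14 m² of ocean, Δh = 8.988×10^11 / 3.46×10^14 = 2.60×10^-3 m = 2.60 mm.

≈ 2.60 mm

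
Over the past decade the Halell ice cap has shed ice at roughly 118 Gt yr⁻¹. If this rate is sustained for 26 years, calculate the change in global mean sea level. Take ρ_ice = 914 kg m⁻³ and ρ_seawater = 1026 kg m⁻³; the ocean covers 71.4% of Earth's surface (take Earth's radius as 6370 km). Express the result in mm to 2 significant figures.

Total mass lost = 118 Gt/yr × 26 yr = 3068 Gt = 3.068×10^15 kg.
ρ_w = 1026 kg m⁻³, so water volume = 3.068×10^15 / 1026 = 2.990×10^12 m³.
Δh = 2.990×10^12 / 3.64×10^14 = 8.21×10^-3 m = 8.2 mm.

≈ 8.2 mm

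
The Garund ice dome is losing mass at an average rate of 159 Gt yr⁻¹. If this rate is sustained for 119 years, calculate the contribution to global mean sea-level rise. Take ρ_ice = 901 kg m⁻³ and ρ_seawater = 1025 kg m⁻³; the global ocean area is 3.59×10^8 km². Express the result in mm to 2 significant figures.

Total mass lost = 159 Gt/yr × 119 yr = 1.892×10^4 Gt = 1.892×10^16 kg.
ρ_w = 1025 kg m⁻³, so water volume = 1.892×10^16 / 1025 = 1.846×10^13 m³.
Δh = 1.846×10^13 / 3.59×10^14 = 0.0514 m = 51 mm.

≈ 51 mm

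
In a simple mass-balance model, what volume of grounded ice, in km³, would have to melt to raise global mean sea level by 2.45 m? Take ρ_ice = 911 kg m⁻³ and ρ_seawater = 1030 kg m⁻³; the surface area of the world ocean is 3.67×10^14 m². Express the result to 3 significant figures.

Required water volume = Δh × A = 2.45 m × 3.67×10^14 m² = 8.992×10^14 m³ = 8.992×10^5 km³.
Ice volume = water volume × ρ_w/ρ_ice = 8.992×10^5 × 1030/911 = 1.02×10^6 km³.

≈ 1.02×10^6 km³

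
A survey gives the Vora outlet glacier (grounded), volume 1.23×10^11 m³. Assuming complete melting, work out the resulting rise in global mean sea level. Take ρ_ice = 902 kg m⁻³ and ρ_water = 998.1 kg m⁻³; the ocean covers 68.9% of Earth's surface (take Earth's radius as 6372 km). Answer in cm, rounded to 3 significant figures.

Vora: 1.23×10^11 m³ × (902/998.1) = 1.112×10^11 m³ of water.
Spread over 3.52×10^14 m² of ocean, Δh = 1.112×10^11 / 3.52×10^14 = 3.16×10^-4 m = 0.0316 cm.

≈ 0.0316 cm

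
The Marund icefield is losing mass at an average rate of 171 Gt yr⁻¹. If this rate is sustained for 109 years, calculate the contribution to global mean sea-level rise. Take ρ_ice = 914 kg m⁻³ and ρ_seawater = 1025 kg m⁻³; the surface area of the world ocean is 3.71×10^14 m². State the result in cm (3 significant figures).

Total mass lost = 171 Gt/yr × 109 yr = 1.864×10^4 Gt = 1.864×10^16 kg.
ρ_w = 1025 kg m⁻³, so water volume = 1.864×10^16 / 1025 = 1.818×10^13 m³.
Δh = 1.818×10^13 / 3.71×10^14 = 0.0490 m = 4.90 cm.

≈ 4.90 cm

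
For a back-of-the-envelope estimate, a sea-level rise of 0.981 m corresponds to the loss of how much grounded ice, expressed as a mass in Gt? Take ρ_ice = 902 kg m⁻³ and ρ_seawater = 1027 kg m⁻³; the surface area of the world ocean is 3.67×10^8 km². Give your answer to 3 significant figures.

Required water volume = Δh × A = 0.981 m × 3.67×10^14 m² = 3.600×10^14 m³.
ρ_w = 1027 kg m⁻³, so the mass of water = 3.600×10^14 m³ × 1027 kg m⁻³ = 3.697×10^17 kg = 3.70×10^5 Gt (and the same mass of ice, by conservation).

≈ 3.70×10^5 Gt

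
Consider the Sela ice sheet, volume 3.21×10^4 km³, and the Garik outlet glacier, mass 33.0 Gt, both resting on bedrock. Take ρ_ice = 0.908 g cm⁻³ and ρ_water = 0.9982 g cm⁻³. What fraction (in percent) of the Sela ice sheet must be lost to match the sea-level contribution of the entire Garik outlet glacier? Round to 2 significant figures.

Equal sea-level rise means equal mass of meltwater, i.e. equal mass of ice lost.
Ice mass of Garik: 3.300×10^13 kg; ice mass of Sela: 2.915×10^16 kg.
Fraction required = 3.300×10^13 / 2.915×10^16 = 1.13×10^-3 → 0.11 %.

≈ 0.11 %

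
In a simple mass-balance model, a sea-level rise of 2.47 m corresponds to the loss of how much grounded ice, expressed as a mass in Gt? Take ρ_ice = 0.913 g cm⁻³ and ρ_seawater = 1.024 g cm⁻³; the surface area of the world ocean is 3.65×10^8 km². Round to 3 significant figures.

≈ 9.23×10^5 Gt

Required water volume = Δh × A = 2.47 m × 3.65×10^14 m² = 9.016×10^14 m³.
ρ_w = 1.024 g cm⁻³ = 1024 kg m⁻³, so the mass of water = 9.016×10^14 m³ × 1024 kg m⁻³ = 9.232×10^17 kg = 9.23×10^5 Gt (and the same mass of ice, by conservation).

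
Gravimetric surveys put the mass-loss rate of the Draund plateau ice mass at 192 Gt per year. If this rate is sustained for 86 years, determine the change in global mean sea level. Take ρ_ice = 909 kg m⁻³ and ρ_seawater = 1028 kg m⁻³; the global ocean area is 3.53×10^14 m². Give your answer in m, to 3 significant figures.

≈ 0.0455 m

Total mass lost = 192 Gt/yr × 86 yr = 1.651×10^4 Gt = 1.651×10^16 kg.
ρ_w = 1028 kg m⁻³, so water volume = 1.651×10^16 / 1028 = 1.606×10^13 m³.
Δh = 1.606×10^13 / 3.53×10^14 = 0.0455 m.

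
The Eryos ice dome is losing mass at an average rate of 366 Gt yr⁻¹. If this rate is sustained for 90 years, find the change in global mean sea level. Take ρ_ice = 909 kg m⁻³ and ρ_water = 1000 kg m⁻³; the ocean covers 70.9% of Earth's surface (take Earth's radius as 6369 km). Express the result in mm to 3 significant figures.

Total mass lost = 366 Gt/yr × 90 yr = 3.294×10^4 Gt = 3.294×10^16 kg.
ρ_w = 1000 kg m⁻³, so water volume = 3.294×10^16 / 1000 = 3.294×10^13 m³.
Δh = 3.294×10^13 / 3.61×10^14 = 0.0911 m = 91.1 mm.

≈ 91.1 mm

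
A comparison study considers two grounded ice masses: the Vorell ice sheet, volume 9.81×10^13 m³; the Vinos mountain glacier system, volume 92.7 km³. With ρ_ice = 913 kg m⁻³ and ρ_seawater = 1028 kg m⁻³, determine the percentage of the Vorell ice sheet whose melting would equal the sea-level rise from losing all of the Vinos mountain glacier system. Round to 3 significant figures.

≈ 0.0945 %

Equal sea-level rise means equal mass of meltwater, i.e. equal mass of ice lost.
Ice mass of Vinos: 8.464×10^13 kg; ice mass of Vorell: 8.957×10^16 kg.
Fraction required = 8.464×10^13 / 8.957×10^16 = 9.45×10^-4 → 0.0945 %.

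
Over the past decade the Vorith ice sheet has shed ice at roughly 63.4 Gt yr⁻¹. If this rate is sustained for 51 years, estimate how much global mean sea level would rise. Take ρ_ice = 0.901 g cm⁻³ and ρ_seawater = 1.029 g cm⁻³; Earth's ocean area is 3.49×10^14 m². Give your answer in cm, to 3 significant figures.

≈ 0.900 cm

Total mass lost = 63.4 Gt/yr × 51 yr = 3233 Gt = 3.233×10^15 kg.
ρ_w = 1.029 g cm⁻³ = 1029 kg m⁻³, so water volume = 3.233×10^15 / 1029 = 3.142×10^12 m³.
Δh = 3.142×10^12 / 3.49×10^14 = 9.00×10^-3 m = 0.900 cm.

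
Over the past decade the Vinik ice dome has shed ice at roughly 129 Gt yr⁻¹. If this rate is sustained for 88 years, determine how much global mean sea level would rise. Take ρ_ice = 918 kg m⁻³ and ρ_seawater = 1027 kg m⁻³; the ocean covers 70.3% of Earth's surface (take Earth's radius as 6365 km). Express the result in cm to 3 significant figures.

Total mass lost = 129 Gt/yr × 88 yr = 1.135×10^4 Gt = 1.135×10^16 kg.
ρ_w = 1027 kg m⁻³, so water volume = 1.135×10^16 / 1027 = 1.105×10^13 m³.
Δh = 1.105×10^13 / 3.58×10^14 = 0.0309 m = 3.09 cm.

≈ 3.09 cm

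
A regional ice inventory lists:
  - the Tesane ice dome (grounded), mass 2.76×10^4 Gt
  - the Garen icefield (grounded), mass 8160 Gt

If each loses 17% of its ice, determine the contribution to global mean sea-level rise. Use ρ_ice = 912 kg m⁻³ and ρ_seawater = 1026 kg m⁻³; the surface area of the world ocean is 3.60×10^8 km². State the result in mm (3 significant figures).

Tesane: 0.17 × 2.76×10^4 Gt = 4.692×10^15 kg; dividing by ρ_w = 1026 kg m⁻³ gives 4.573×10^12 m³ of water.
Garen: 0.17 × 8160 Gt = 1.387×10^15 kg; dividing by ρ_w = 1026 kg m⁻³ gives 1.352×10^12 m³ of water.
Total added water ≈ 5.925×10^12 m³ over 3.60×10^14 m² → Δh = 0.0165 m = 16.5 mm.

≈ 16.5 mm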